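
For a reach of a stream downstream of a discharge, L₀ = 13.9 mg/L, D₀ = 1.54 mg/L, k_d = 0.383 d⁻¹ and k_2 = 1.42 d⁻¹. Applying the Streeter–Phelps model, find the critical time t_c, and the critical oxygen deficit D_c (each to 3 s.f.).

t_c ≈ 0.920 d; D_c ≈ 2.64 mg/L

At the critical point dD/dt = 0, so k_d L₀ e^(−k_d t) = k_2 D. Substituting D(t) from the Streeter–Phelps equation and solving for t gives
t_c = ln[(k_2/k_d)(1 − D₀(k_2−k_d)/(k_d L₀))] / (k_2−k_d).
Here k_2−k_d = 1.037 d⁻¹ and 1 − D₀(k_2−k_d)/(k_d L₀) = 1 − 1.54×1.037/(0.383×13.9) = 0.7000, so
t_c = ln(3.708 × 0.7000) / 1.037 = 0.9537 / 1.037 = 0.9197 d.
D_c = (k_d/k_2) L₀ e^(−k_d t_c) = (0.383/1.42) × 13.9 × e^(−0.383×0.9197) = 0.2697 × 13.9 × 0.7031 = 2.636 mg/L.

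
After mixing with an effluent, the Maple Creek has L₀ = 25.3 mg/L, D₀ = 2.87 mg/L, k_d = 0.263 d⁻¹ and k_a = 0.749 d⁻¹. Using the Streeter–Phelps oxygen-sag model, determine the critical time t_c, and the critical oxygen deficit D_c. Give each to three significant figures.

t_c = [1/(k_a−k_d)] ln[(k_a/k_d)(1 − D₀(k_a−k_d)/(k_d L₀))]
= [1/(0.749−0.263)] ln[(0.749/0.263)(1 − 2.87×0.4860/(0.263×25.3))]
= (1/0.4860) ln[2.848 × 0.7904] = 2.058 × ln(2.251) = 2.058 × 0.8113 = 1.669 d.
D_c = (k_d/k_a) L₀ e^(−k_d t_c) = (0.263/0.749) × 25.3 × e^(−0.263×1.669) = 0.3511 × 25.3 × 0.6446 = 5.727 mg/L.

t_c ≈ 1.67 d; D_c ≈ 5.73 mg/L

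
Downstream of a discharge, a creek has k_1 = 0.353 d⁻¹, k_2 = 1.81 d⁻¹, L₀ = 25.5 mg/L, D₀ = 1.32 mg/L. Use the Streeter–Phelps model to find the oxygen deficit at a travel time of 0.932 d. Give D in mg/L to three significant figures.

k_1 L₀/(k_2−k_1) = 0.353×25.5/(1.81−0.353) = 9.002/1.457 = 6.178 mg/L.
e^(−k_1 t) = e^(−0.353×0.9320) = 0.7196; e^(−k_2 t) = e^(−1.81×0.9320) = 0.1851.
D = 6.178 × (0.7196 − 0.1851) + 1.32 × 0.1851 = 3.303 + 0.2443 = 3.547 mg/L.

D ≈ 3.55 mg/L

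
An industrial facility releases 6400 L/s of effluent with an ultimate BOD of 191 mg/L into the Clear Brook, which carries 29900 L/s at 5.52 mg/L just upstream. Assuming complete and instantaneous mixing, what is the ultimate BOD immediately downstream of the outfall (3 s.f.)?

38.2 mg/L

Flow-weighted mixing: C = (Q_r C_r + Q_w C_w)/(Q_r + Q_w)
= (29900×5.52 + 6400×191)/(29900 + 6400) = 1.387×10^6/36300 = 38.22 mg/L.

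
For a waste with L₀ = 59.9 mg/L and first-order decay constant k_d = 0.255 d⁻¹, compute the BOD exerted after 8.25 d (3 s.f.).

y_t = L₀(1 − e^(−k_d t)) = 59.9 × (1 − e^(−0.255×8.25))
= 59.9 × (1 − 0.1220) = 59.9 × 0.8780 = 52.59 mg/L.

y ≈ 52.6 mg/L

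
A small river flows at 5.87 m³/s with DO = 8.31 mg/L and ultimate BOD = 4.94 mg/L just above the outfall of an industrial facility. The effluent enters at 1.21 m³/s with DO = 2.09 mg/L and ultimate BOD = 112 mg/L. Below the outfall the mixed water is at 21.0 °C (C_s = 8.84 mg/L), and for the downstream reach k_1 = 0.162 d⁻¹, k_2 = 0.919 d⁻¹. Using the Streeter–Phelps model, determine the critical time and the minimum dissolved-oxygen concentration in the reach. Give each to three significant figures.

t_c ≈ 1.78 d; minimum DO ≈ 5.77 mg/L

Mixed DO = (5.87×8.31 + 1.21×2.09)/(5.87+1.21) = 51.31/7.080 = 7.247 mg/L.
Mixed L₀ = (5.87×4.94 + 1.21×112)/(7.080) = 164.5/7.080 = 23.24 mg/L.
Initial deficit D₀ = C_s − DO₀ = 8.84 − 7.247 = 1.593 mg/L.
t_c = (1/0.7570) ln[(0.919/0.162)(1 − 1.593×0.7570/(0.162×23.24))] = 1.321 × ln(3.856) = 1.783 d.
D_c = (0.162/0.919) × 23.24 × e^(−0.162×1.783) = 0.1763 × 23.24 × 0.7492 = 3.069 mg/L.
Minimum DO = 8.84 − 3.069 = 5.771 mg/L.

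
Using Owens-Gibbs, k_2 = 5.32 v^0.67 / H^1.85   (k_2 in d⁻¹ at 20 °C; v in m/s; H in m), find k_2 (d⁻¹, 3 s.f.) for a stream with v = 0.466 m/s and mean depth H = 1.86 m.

k_2 = 5.32 × 0.466^0.67 / 1.86^1.85 = 5.32 × 0.5995 / 3.152 = 1.012 d⁻¹.

k_2 ≈ 1.01 d⁻¹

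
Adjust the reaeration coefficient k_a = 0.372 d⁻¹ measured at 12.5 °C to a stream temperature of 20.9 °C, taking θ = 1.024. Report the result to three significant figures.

k_a(T₂) = k_a(T₁) · θ^(T₂−T₁) = 0.372 × 1.024^(20.9−12.5)
= 0.372 × 1.024^8.40 = 0.372 × 1.220 = 0.4540 d⁻¹.

k_a ≈ 0.454 d⁻¹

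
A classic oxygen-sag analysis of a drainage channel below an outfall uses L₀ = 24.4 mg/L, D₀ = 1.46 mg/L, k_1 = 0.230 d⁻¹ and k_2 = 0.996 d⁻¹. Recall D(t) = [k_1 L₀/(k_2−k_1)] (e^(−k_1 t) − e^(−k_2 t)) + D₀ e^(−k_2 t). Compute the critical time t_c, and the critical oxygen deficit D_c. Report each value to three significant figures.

At the critical point dD/dt = 0, so k_1 L₀ e^(−k_1 t) = k_2 D. Substituting D(t) from the Streeter–Phelps equation and solving for t gives
t_c = ln[(k_2/k_1)(1 − D₀(k_2−k_1)/(k_1 L₀))] / (k_2−k_1).
Here k_2−k_1 = 0.7660 d⁻¹ and 1 − D₀(k_2−k_1)/(k_1 L₀) = 1 − 1.46×0.7660/(0.230×24.4) = 0.8007, so
t_c = ln(4.330 × 0.8007) / 0.7660 = 1.243 / 0.7660 = 1.623 d.
D_c = (k_1/k_2) L₀ e^(−k_1 t_c) = (0.230/0.996) × 24.4 × e^(−0.230×1.623) = 0.2309 × 24.4 × 0.6884 = 3.879 mg/L.

t_c ≈ 1.62 d; D_c ≈ 3.88 mg/L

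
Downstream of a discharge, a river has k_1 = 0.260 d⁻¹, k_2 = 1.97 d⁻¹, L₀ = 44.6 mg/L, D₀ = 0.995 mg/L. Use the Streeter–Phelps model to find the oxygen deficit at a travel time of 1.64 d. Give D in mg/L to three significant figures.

D ≈ 4.20 mg/L

k_1 L₀/(k_2−k_1) = 0.260×44.6/(1.97−0.260) = 11.60/1.710 = 6.781 mg/L.
e^(−k_1 t) = e^(−0.260×1.640) = 0.6529; e^(−k_2 t) = e^(−1.97×1.640) = 0.03953.
D = 6.781 × (0.6529 − 0.03953) + 0.995 × 0.03953 = 4.159 + 0.03933 = 4.198 mg/L.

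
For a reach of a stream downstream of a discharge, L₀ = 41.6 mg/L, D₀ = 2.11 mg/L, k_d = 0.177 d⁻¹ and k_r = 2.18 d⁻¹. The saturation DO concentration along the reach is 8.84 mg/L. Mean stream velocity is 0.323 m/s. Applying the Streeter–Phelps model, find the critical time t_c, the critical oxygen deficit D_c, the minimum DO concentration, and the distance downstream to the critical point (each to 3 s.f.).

With k_r/k_d = 12.32 and 1 − D₀(k_r−k_d)/(k_d L₀) = 0.4260,
t_c = ln(12.32 × 0.4260) / (2.18 − 0.177) = ln(5.247) / 2.003 = 1.658/2.003 = 0.8276 d.
D_c = (k_d/k_r) L₀ e^(−k_d t_c) = (0.177/2.18) × 41.6 × e^(−0.177×0.8276) = 0.08119 × 41.6 × 0.8637 = 2.917 mg/L.
Minimum DO = C_s − D_c = 8.84 − 2.917 = 5.923 mg/L.
x_c = v t_c = 0.323 m/s × 0.8276 d × 86400 s/d = 23100 m ≈ 23.1 km.

t_c ≈ 0.828 d; D_c ≈ 2.92 mg/L; min DO ≈ 5.92 mg/L; x_c ≈ 23.1 km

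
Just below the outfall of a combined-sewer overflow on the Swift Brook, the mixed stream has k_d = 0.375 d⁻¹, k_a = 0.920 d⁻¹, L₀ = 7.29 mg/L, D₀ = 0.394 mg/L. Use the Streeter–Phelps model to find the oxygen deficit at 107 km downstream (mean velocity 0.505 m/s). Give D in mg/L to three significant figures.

D ≈ 1.52 mg/L

Travel time t = x/v = 107 km / (0.505 m/s) = 107000 m / 0.505 m/s = 211900 s = 2.452 d.
k_d L₀/(k_a−k_d) = 0.375×7.29/(0.920−0.375) = 2.734/0.5450 = 5.016 mg/L.
e^(−k_d t) = e^(−0.375×2.452) = 0.3987; e^(−k_a t) = e^(−0.920×2.452) = 0.1048.
D = 5.016 × (0.3987 − 0.1048) + 0.394 × 0.1048 = 1.474 + 0.04127 = 1.516 mg/L.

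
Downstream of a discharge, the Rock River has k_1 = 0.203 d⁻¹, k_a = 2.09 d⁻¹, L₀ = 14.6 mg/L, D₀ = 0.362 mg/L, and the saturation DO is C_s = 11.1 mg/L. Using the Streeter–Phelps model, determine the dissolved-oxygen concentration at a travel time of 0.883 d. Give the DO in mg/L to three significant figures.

DO ≈ 9.98 mg/L

k_1 L₀/(k_a−k_1) = 0.203×14.6/(2.09−0.203) = 2.964/1.887 = 1.571 mg/L.
e^(−k_1 t) = e^(−0.203×0.8830) = 0.8359; e^(−k_a t) = e^(−2.09×0.8830) = 0.1580.
D = 1.571 × (0.8359 − 0.1580) + 0.362 × 0.1580 = 1.065 + 0.05718 = 1.122 mg/L.
DO = C_s − D = 11.1 − 1.122 = 9.978 mg/L.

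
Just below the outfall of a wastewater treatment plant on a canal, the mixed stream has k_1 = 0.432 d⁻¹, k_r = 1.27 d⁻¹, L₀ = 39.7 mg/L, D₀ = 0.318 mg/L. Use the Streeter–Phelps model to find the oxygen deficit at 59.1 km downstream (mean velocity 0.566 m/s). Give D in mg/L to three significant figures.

Travel time t = x/v = 59.1 km / (0.566 m/s) = 59100 m / 0.566 m/s = 104400 s = 1.209 d.
k_1 L₀/(k_r−k_1) = 0.432×39.7/(1.27−0.432) = 17.15/0.8380 = 20.47 mg/L.
e^(−k_1 t) = e^(−0.432×1.209) = 0.5933; e^(−k_r t) = e^(−1.27×1.209) = 0.2155.
D = 20.47 × (0.5933 − 0.2155) + 0.318 × 0.2155 = 7.732 + 0.06853 = 7.800 mg/L.

D ≈ 7.80 mg/L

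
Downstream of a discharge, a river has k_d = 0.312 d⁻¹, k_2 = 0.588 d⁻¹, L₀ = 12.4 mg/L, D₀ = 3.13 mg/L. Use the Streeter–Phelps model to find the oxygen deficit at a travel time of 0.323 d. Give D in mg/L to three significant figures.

k_d L₀/(k_2−k_d) = 0.312×12.4/(0.588−0.312) = 3.869/0.2760 = 14.02 mg/L.
e^(−k_d t) = e^(−0.312×0.3230) = 0.9041; e^(−k_2 t) = e^(−0.588×0.3230) = 0.8270.
D = 14.02 × (0.9041 − 0.8270) + 3.13 × 0.8270 = 1.081 + 2.589 = 3.670 mg/L.

D ≈ 3.67 mg/L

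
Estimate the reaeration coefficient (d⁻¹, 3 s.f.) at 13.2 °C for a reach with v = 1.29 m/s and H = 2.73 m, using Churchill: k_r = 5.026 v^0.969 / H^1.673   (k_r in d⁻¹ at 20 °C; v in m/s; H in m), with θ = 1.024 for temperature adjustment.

k_r ≈ 1.02 d⁻¹

k_r(20) = 5.026 × 1.29^0.969 / 2.73^1.673 = 5.026 × 1.280 / 5.367 = 1.199 d⁻¹.
k_r(13.2) = 1.199 × 1.024^(13.2−20) = 1.199 × 0.8511 = 1.020 d⁻¹.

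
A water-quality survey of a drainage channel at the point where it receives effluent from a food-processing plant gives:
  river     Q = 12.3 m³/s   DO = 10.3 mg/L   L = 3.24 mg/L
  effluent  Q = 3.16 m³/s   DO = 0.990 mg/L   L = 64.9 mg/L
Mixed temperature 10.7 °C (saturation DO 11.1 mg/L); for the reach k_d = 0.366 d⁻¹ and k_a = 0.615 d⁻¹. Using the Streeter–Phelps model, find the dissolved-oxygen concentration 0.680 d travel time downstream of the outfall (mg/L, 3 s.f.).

DO ≈ 6.49 mg/L

Mixed DO = (12.3×10.3 + 3.16×0.990)/(12.3+3.16) = 129.8/15.46 = 8.397 mg/L.
Mixed L₀ = (12.3×3.24 + 3.16×64.9)/(15.46) = 244.9/15.46 = 15.84 mg/L.
Initial deficit D₀ = C_s − DO₀ = 11.1 − 8.397 = 2.703 mg/L.
D(0.680) = [0.366×15.84/(0.615−0.366)](e^(−0.366×0.680) − e^(−0.615×0.680)) + 2.703 e^(−0.615×0.680)
= 23.29 × (0.7797 − 0.6582) + 2.703 × 0.6582 = 4.607 mg/L.
DO = 11.1 − 4.607 = 6.493 mg/L.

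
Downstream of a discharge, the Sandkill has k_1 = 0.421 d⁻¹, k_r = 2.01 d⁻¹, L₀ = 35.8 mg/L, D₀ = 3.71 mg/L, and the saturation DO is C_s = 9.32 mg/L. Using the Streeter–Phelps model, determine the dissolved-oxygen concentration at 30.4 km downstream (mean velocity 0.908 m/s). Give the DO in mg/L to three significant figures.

DO ≈ 3.91 mg/L

Travel time t = x/v = 30.4 km / (0.908 m/s) = 30400 m / 0.908 m/s = 33480 s = 0.3875 d.
k_1 L₀/(k_r−k_1) = 0.421×35.8/(2.01−0.421) = 15.07/1.589 = 9.485 mg/L.
e^(−k_1 t) = e^(−0.421×0.3875) = 0.8495; e^(−k_r t) = e^(−2.01×0.3875) = 0.4589.
D = 9.485 × (0.8495 − 0.4589) + 3.71 × 0.4589 = 3.704 + 1.703 = 5.407 mg/L.
DO = C_s − D = 9.32 − 5.407 = 3.913 mg/L.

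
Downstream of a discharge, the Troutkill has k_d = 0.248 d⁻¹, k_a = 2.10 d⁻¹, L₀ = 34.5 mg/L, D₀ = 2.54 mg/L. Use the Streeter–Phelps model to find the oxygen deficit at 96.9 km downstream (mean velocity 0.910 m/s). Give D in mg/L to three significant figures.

D ≈ 3.25 mg/L

Travel time t = x/v = 96.9 km / (0.910 m/s) = 96900 m / 0.910 m/s = 106500 s = 1.232 d.
k_d L₀/(k_a−k_d) = 0.248×34.5/(2.10−0.248) = 8.556/1.852 = 4.620 mg/L.
e^(−k_d t) = e^(−0.248×1.232) = 0.7366; e^(−k_a t) = e^(−2.10×1.232) = 0.07516.
D = 4.620 × (0.7366 − 0.07516) + 2.54 × 0.07516 = 3.056 + 0.1909 = 3.247 mg/L.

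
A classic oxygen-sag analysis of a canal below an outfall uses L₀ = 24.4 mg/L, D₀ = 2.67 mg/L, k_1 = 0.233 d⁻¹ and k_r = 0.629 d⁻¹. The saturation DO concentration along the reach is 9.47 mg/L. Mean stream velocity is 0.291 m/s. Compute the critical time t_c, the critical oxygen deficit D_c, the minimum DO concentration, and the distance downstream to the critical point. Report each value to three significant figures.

t_c = [1/(k_r−k_1)] ln[(k_r/k_1)(1 − D₀(k_r−k_1)/(k_1 L₀))]
= [1/(0.629−0.233)] ln[(0.629/0.233)(1 − 2.67×0.3960/(0.233×24.4))]
= (1/0.3960) ln[2.700 × 0.8140] = 2.525 × ln(2.198) = 2.525 × 0.7873 = 1.988 d.
D_c = (k_1/k_r) L₀ e^(−k_1 t_c) = (0.233/0.629) × 24.4 × e^(−0.233×1.988) = 0.3704 × 24.4 × 0.6292 = 5.687 mg/L.
Minimum DO = C_s − D_c = 9.47 − 5.687 = 3.783 mg/L.
x_c = v t_c = 0.291 m/s × 1.988 d × 86400 s/d = 49990 m ≈ 50.0 km.

t_c ≈ 1.99 d; D_c ≈ 5.69 mg/L; min DO ≈ 3.78 mg/L; x_c ≈ 50.0 km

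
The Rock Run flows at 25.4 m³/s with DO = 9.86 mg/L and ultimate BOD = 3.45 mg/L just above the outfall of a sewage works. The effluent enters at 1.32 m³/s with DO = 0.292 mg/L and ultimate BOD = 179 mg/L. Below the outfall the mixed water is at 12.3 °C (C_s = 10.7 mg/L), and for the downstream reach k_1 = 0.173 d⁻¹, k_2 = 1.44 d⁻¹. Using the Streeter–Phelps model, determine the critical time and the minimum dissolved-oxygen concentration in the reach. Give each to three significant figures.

t_c ≈ 0.429 d; minimum DO ≈ 9.35 mg/L

Mixed DO = (25.4×9.86 + 1.32×0.292)/(25.4+1.32) = 250.8/26.72 = 9.387 mg/L.
Mixed L₀ = (25.4×3.45 + 1.32×179)/(26.72) = 323.9/26.72 = 12.12 mg/L.
Initial deficit D₀ = C_s − DO₀ = 10.7 − 9.387 = 1.313 mg/L.
t_c = (1/1.267) ln[(1.44/0.173)(1 − 1.313×1.267/(0.173×12.12))] = 0.7893 × ln(1.723) = 0.4292 d.
D_c = (0.173/1.44) × 12.12 × e^(−0.173×0.4292) = 0.1201 × 12.12 × 0.9284 = 1.352 mg/L.
Minimum DO = 10.7 − 1.352 = 9.348 mg/L.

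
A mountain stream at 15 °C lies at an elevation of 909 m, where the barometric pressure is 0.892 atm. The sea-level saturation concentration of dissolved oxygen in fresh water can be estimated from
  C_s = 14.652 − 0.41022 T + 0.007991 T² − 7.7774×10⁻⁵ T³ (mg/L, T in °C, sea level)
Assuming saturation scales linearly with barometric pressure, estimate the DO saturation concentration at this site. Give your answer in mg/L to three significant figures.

At sea level: C_s = 14.652 − 0.41022×15 + 0.007991×15² − 7.7774×10⁻⁵×15³ = 10.03 mg/L.
Pressure correction: C_s' = 10.03 × 0.892 = 8.950 mg/L.

C_s ≈ 8.95 mg/L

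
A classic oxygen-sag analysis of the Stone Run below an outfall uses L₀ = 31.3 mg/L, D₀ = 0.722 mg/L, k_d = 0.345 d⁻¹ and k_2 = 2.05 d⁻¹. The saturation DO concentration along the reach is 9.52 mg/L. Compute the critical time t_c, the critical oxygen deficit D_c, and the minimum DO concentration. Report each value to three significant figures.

With k_2/k_d = 5.942 and 1 − D₀(k_2−k_d)/(k_d L₀) = 0.8860,
t_c = ln(5.942 × 0.8860) / (2.05 − 0.345) = ln(5.265) / 1.705 = 1.661/1.705 = 0.9742 d.
L(t_c) = L₀ e^(−k_d t_c) = 31.3 × 0.7146 = 22.37 mg/L, and at the critical point k_2 D_c = k_d L, so D_c = (0.345/2.05) × 22.37 = 3.764 mg/L.
Minimum DO = C_s − D_c = 9.52 − 3.764 = 5.756 mg/L.

t_c ≈ 0.974 d; D_c ≈ 3.76 mg/L; min DO ≈ 5.76 mg/L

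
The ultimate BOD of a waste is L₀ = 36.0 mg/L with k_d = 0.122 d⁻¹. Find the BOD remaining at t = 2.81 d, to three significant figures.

L ≈ 25.6 mg/L

L_t = L₀ e^(−k_d t) = 36.0 × e^(−0.122×2.81) = 36.0 × 0.7098 = 25.55 mg/L.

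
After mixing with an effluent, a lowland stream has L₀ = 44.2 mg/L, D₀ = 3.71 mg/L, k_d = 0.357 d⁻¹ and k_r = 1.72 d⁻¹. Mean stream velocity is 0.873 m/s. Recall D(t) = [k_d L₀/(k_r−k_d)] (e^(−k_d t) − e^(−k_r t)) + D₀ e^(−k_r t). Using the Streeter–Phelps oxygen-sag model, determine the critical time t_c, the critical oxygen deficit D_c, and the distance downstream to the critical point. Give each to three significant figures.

t_c ≈ 0.870 d; D_c ≈ 6.72 mg/L; x_c ≈ 65.6 km

At the critical point dD/dt = 0, so k_d L₀ e^(−k_d t) = k_r D. Substituting D(t) from the Streeter–Phelps equation and solving for t gives
t_c = ln[(k_r/k_d)(1 − D₀(k_r−k_d)/(k_d L₀))] / (k_r−k_d).
Here k_r−k_d = 1.363 d⁻¹ and 1 − D₀(k_r−k_d)/(k_d L₀) = 1 − 3.71×1.363/(0.357×44.2) = 0.6795, so
t_c = ln(4.818 × 0.6795) / 1.363 = 1.186 / 1.363 = 0.8701 d.
L(t_c) = L₀ e^(−k_d t_c) = 44.2 × 0.7330 = 32.40 mg/L, and at the critical point k_r D_c = k_d L, so D_c = (0.357/1.72) × 32.40 = 6.724 mg/L.
x_c = v t_c = 0.873 m/s × 0.8701 d × 86400 s/d = 65630 m ≈ 65.6 km.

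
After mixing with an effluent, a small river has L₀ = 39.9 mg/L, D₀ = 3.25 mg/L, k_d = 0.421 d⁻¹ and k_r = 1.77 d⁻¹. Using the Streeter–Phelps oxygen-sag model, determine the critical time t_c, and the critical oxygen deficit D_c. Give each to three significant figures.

t_c ≈ 0.840 d; D_c ≈ 6.66 mg/L

With k_r/k_d = 4.204 and 1 − D₀(k_r−k_d)/(k_d L₀) = 0.7390,
t_c = ln(4.204 × 0.7390) / (1.77 − 0.421) = ln(3.107) / 1.349 = 1.134/1.349 = 0.8404 d.
D_c = (k_d/k_r) L₀ e^(−k_d t_c) = (0.421/1.77) × 39.9 × e^(−0.421×0.8404) = 0.2379 × 39.9 × 0.7020 = 6.662 mg/L.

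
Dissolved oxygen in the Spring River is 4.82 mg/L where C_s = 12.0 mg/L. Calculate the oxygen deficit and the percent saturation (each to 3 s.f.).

D ≈ 7.18 mg/L; 40.2 % saturation

D = C_s − C = 12.0 − 4.82 = 7.18 mg/L.
% saturation = 4.82/12.0 × 100 = 40.2 %.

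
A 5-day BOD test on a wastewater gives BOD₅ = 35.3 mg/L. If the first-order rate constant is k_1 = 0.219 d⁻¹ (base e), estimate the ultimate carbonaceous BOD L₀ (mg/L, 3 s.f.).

L₀ ≈ 53.0 mg/L

BOD₅ = L₀(1 − e^(−5k_1)) ⇒ L₀ = BOD₅ / (1 − e^(−5×0.219))
= 35.3 / (1 − 0.3345) = 35.3 / 0.6655 = 53.05 mg/L.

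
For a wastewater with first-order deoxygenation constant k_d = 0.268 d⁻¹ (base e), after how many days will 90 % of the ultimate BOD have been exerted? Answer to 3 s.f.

y/L₀ = 1 − e^(−k_d t) = 0.90 ⇒ e^(−k_d t) = 0.100
t = −ln(0.100) / 0.268 = 2.303 / 0.268 = 8.592 d.

t ≈ 8.59 d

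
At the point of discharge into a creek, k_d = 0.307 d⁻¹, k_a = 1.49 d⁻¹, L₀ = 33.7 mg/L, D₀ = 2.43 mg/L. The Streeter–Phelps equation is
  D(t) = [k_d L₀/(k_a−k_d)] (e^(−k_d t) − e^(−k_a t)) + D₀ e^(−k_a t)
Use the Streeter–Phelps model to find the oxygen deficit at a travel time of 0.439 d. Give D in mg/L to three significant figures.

k_d L₀/(k_a−k_d) = 0.307×33.7/(1.49−0.307) = 10.35/1.183 = 8.745 mg/L.
e^(−k_d t) = e^(−0.307×0.4390) = 0.8739; e^(−k_a t) = e^(−1.49×0.4390) = 0.5199.
D = 8.745 × (0.8739 − 0.5199) + 2.43 × 0.5199 = 3.096 + 1.263 = 4.359 mg/L.

D ≈ 4.36 mg/L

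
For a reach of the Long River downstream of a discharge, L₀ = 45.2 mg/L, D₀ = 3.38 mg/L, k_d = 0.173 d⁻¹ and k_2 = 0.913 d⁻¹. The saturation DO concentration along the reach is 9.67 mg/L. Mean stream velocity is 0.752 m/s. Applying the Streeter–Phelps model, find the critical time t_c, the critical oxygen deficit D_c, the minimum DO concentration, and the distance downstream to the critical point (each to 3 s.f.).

t_c ≈ 1.73 d; D_c ≈ 6.35 mg/L; min DO ≈ 3.32 mg/L; x_c ≈ 112 km

At the critical point dD/dt = 0, so k_d L₀ e^(−k_d t) = k_2 D. Substituting D(t) from the Streeter–Phelps equation and solving for t gives
t_c = ln[(k_2/k_d)(1 − D₀(k_2−k_d)/(k_d L₀))] / (k_2−k_d).
Here k_2−k_d = 0.7400 d⁻¹ and 1 − D₀(k_2−k_d)/(k_d L₀) = 1 − 3.38×0.7400/(0.173×45.2) = 0.6801, so
t_c = ln(5.277 × 0.6801) / 0.7400 = 1.278 / 0.7400 = 1.727 d.
D_c = (k_d/k_2) L₀ e^(−k_d t_c) = (0.173/0.913) × 45.2 × e^(−0.173×1.727) = 0.1895 × 45.2 × 0.7417 = 6.353 mg/L.
Minimum DO = C_s − D_c = 9.67 − 6.353 = 3.317 mg/L.
x_c = v t_c = 0.752 m/s × 1.727 d × 86400 s/d = 112200 m ≈ 112 km.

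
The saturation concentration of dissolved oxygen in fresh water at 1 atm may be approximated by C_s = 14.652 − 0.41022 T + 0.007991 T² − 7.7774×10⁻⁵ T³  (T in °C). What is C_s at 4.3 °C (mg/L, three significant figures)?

C_s = 14.652 − 0.41022×4.3 + 0.007991×4.3² − 7.7774×10⁻⁵×4.3³ = 13.03 mg/L.

C_s ≈ 13.0 mg/L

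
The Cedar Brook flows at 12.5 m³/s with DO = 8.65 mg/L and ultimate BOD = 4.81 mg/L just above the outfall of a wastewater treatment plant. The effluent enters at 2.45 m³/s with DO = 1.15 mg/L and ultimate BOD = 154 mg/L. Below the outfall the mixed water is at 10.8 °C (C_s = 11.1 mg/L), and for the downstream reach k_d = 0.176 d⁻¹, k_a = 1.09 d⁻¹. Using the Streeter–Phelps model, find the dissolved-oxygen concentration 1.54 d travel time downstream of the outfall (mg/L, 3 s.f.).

DO ≈ 7.17 mg/L

Mixed DO = (12.5×8.65 + 2.45×1.15)/(12.5+2.45) = 110.9/14.95 = 7.421 mg/L.
Mixed L₀ = (12.5×4.81 + 2.45×154)/(14.95) = 437.4/14.95 = 29.26 mg/L.
Initial deficit D₀ = C_s − DO₀ = 11.1 − 7.421 = 3.679 mg/L.
D(1.54) = [0.176×29.26/(1.09−0.176)](e^(−0.176×1.54) − e^(−1.09×1.54)) + 3.679 e^(−1.09×1.54)
= 5.634 × (0.7626 − 0.1866) + 3.679 × 0.1866 = 3.932 mg/L.
DO = 11.1 − 3.932 = 7.168 mg/L.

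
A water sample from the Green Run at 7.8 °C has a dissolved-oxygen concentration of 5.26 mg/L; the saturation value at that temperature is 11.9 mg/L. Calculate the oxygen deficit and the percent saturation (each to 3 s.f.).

D = C_s − C = 11.9 − 5.26 = 6.64 mg/L.
% saturation = 5.26/11.9 × 100 = 44.2 %.

D ≈ 6.64 mg/L; 44.2 % saturation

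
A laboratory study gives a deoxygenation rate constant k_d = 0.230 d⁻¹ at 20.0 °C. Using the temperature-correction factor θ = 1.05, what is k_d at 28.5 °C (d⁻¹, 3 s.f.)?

k_d ≈ 0.348 d⁻¹

k_d(T₂) = k_d(T₁) · θ^(T₂−T₁) = 0.230 × 1.05^(28.5−20.0)
= 0.230 × 1.05^8.50 = 0.230 × 1.514 = 0.3482 d⁻¹.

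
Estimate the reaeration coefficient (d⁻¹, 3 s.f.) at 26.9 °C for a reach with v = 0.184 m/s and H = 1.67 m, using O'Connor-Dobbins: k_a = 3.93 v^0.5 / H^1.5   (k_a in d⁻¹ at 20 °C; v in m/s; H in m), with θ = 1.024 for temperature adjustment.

k_a(20) = 3.93 × 0.184^0.5 / 1.67^1.5 = 3.93 × 0.4290 / 2.158 = 0.7811 d⁻¹.
k_a(26.9) = 0.7811 × 1.024^(26.9−20) = 0.7811 × 1.178 = 0.9200 d⁻¹.

k_a ≈ 0.920 d⁻¹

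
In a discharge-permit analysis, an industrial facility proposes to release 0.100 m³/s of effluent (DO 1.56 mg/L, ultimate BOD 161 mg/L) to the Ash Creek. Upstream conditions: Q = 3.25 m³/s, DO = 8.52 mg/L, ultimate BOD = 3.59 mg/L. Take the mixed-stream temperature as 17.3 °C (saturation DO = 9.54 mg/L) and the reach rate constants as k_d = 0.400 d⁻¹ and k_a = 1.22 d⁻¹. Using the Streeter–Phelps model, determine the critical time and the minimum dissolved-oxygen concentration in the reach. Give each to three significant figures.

t_c ≈ 0.919 d; minimum DO ≈ 7.66 mg/L

Mixed DO = (3.25×8.52 + 0.100×1.56)/(3.25+0.100) = 27.85/3.350 = 8.312 mg/L.
Mixed L₀ = (3.25×3.59 + 0.100×161)/(3.350) = 27.77/3.350 = 8.289 mg/L.
Initial deficit D₀ = C_s − DO₀ = 9.54 − 8.312 = 1.228 mg/L.
t_c = (1/0.8200) ln[(1.22/0.400)(1 − 1.228×0.8200/(0.400×8.289))] = 1.220 × ln(2.124) = 0.9186 d.
D_c = (0.400/1.22) × 8.289 × e^(−0.400×0.9186) = 0.3279 × 8.289 × 0.6925 = 1.882 mg/L.
Minimum DO = 9.54 − 1.882 = 7.658 mg/L.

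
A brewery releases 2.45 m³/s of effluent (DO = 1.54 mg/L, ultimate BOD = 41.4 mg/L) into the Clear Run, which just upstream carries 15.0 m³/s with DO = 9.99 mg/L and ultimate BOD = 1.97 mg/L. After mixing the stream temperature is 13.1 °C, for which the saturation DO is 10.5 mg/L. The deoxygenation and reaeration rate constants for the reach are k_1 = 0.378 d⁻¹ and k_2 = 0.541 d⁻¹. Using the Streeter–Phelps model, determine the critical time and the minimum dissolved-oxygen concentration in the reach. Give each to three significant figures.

t_c ≈ 1.57 d; minimum DO ≈ 7.60 mg/L

Mixed DO = (15.0×9.99 + 2.45×1.54)/(15.0+2.45) = 153.6/17.45 = 8.804 mg/L.
Mixed L₀ = (15.0×1.97 + 2.45×41.4)/(17.45) = 131.0/17.45 = 7.506 mg/L.
Initial deficit D₀ = C_s − DO₀ = 10.5 − 8.804 = 1.696 mg/L.
t_c = (1/0.1630) ln[(0.541/0.378)(1 − 1.696×0.1630/(0.378×7.506))] = 6.135 × ln(1.292) = 1.570 d.
D_c = (0.378/0.541) × 7.506 × e^(−0.378×1.570) = 0.6987 × 7.506 × 0.5523 = 2.897 mg/L.
Minimum DO = 10.5 − 2.897 = 7.603 mg/L.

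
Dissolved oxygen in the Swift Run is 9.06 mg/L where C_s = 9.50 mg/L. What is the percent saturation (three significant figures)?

95.4 % saturation

% saturation = C/C_s × 100 = 9.06/9.50 × 100 = 95.4 %.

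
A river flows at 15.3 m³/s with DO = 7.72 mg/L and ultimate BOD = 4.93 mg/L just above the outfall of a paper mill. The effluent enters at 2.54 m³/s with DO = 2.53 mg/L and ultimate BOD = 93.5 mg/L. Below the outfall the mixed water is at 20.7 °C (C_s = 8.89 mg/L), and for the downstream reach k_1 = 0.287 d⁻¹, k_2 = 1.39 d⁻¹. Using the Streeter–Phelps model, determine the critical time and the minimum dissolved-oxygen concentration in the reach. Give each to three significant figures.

Mixed DO = (15.3×7.72 + 2.54×2.53)/(15.3+2.54) = 124.5/17.84 = 6.981 mg/L.
Mixed L₀ = (15.3×4.93 + 2.54×93.5)/(17.84) = 312.9/17.84 = 17.54 mg/L.
Initial deficit D₀ = C_s − DO₀ = 8.89 − 6.981 = 1.909 mg/L.
t_c = (1/1.103) ln[(1.39/0.287)(1 − 1.909×1.103/(0.287×17.54))] = 0.9066 × ln(2.817) = 0.9391 d.
D_c = (0.287/1.39) × 17.54 × e^(−0.287×0.9391) = 0.2065 × 17.54 × 0.7637 = 2.766 mg/L.
Minimum DO = 8.89 − 2.766 = 6.124 mg/L.

t_c ≈ 0.939 d; minimum DO ≈ 6.12 mg/L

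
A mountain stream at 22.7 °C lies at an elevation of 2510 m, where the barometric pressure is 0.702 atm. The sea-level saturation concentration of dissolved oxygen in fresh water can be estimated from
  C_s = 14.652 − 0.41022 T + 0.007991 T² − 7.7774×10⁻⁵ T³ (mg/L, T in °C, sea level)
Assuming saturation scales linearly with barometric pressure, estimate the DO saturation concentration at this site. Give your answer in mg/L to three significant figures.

At sea level: C_s = 14.652 − 0.41022×22.7 + 0.007991×22.7² − 7.7774×10⁻⁵×22.7³ = 8.548 mg/L.
Pressure correction: C_s' = 8.548 × 0.702 = 6.001 mg/L.

C_s ≈ 6.00 mg/L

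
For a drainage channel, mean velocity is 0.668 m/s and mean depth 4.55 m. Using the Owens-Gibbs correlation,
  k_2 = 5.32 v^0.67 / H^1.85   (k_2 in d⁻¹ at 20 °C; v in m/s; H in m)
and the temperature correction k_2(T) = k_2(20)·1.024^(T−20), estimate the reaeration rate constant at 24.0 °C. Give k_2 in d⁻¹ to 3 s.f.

k_2(20) = 5.32 × 0.668^0.67 / 4.55^1.85 = 5.32 × 0.7631 / 16.49 = 0.2461 d⁻¹.
k_2(24.0) = 0.2461 × 1.024^(24.0−20) = 0.2461 × 1.100 = 0.2706 d⁻¹.

k_2 ≈ 0.271 d⁻¹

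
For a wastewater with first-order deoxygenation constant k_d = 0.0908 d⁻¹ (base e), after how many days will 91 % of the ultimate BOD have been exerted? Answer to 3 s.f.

y/L₀ = 1 − e^(−k_d t) = 0.91 ⇒ e^(−k_d t) = 0.0900
t = −ln(0.0900) / 0.0908 = 2.408 / 0.0908 = 26.52 d.

t ≈ 26.5 d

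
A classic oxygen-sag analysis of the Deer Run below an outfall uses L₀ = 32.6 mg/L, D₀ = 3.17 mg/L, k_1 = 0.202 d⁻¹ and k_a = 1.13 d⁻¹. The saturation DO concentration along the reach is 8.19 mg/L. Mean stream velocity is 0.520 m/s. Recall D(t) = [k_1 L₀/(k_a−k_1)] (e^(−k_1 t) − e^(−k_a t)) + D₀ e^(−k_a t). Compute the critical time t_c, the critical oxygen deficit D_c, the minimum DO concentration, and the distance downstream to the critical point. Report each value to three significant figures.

With k_a/k_1 = 5.594 and 1 − D₀(k_a−k_1)/(k_1 L₀) = 0.5533,
t_c = ln(5.594 × 0.5533) / (1.13 − 0.202) = ln(3.095) / 0.9280 = 1.130/0.9280 = 1.217 d.
L(t_c) = L₀ e^(−k_1 t_c) = 32.6 × 0.7820 = 25.49 mg/L, and at the critical point k_a D_c = k_1 L, so D_c = (0.202/1.13) × 25.49 = 4.557 mg/L.
Minimum DO = C_s − D_c = 8.19 − 4.557 = 3.633 mg/L.
x_c = v t_c = 0.520 m/s × 1.217 d × 86400 s/d = 54700 m ≈ 54.7 km.

t_c ≈ 1.22 d; D_c ≈ 4.56 mg/L; min DO ≈ 3.63 mg/L; x_c ≈ 54.7 km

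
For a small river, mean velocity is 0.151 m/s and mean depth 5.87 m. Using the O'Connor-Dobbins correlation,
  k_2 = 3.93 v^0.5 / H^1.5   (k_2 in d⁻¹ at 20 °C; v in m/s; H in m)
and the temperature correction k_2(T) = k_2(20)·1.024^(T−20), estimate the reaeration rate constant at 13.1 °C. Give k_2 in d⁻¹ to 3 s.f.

k_2(20) = 3.93 × 0.151^0.5 / 5.87^1.5 = 3.93 × 0.3886 / 14.22 = 0.1074 d⁻¹.
k_2(13.1) = 0.1074 × 1.024^(13.1−20) = 0.1074 × 0.8490 = 0.09117 d⁻¹.

k_2 ≈ 0.0912 d⁻¹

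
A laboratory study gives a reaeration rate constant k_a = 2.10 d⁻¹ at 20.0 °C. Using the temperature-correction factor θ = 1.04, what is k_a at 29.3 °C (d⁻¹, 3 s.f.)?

k_a(T₂) = k_a(T₁) · θ^(T₂−T₁) = 2.10 × 1.04^(29.3−20.0)
= 2.10 × 1.04^9.30 = 2.10 × 1.440 = 3.024 d⁻¹.

k_a ≈ 3.02 d⁻¹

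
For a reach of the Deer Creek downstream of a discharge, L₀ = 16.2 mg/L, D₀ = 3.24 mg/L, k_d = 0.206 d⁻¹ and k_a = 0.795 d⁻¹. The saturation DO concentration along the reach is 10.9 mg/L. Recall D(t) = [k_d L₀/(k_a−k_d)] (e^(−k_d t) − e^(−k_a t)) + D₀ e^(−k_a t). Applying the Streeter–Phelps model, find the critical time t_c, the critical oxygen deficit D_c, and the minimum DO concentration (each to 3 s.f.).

With k_a/k_d = 3.859 and 1 − D₀(k_a−k_d)/(k_d L₀) = 0.4282,
t_c = ln(3.859 × 0.4282) / (0.795 − 0.206) = ln(1.652) / 0.5890 = 0.5022/0.5890 = 0.8526 d.
L(t_c) = L₀ e^(−k_d t_c) = 16.2 × 0.8389 = 13.59 mg/L, and at the critical point k_a D_c = k_d L, so D_c = (0.206/0.795) × 13.59 = 3.522 mg/L.
Minimum DO = C_s − D_c = 10.9 − 3.522 = 7.378 mg/L.

t_c ≈ 0.853 d; D_c ≈ 3.52 mg/L; min DO ≈ 7.38 mg/L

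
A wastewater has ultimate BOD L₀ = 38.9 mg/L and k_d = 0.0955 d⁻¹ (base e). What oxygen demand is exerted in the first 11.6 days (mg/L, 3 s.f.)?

y_t = L₀(1 − e^(−k_d t)) = 38.9 × (1 − e^(−0.0955×11.6))
= 38.9 × (1 − 0.3303) = 38.9 × 0.6697 = 26.05 mg/L.

y ≈ 26.1 mg/L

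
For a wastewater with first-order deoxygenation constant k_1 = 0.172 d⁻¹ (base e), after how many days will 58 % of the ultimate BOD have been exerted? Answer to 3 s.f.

y/L₀ = 1 − e^(−k_1 t) = 0.58 ⇒ e^(−k_1 t) = 0.420
t = −ln(0.420) / 0.172 = 0.8675 / 0.172 = 5.044 d.

t ≈ 5.04 d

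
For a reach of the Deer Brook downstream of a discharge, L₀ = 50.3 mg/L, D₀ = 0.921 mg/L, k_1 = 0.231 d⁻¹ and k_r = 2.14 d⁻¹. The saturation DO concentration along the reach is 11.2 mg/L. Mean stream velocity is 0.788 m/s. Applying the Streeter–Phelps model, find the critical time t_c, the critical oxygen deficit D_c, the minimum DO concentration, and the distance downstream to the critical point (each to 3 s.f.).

t_c ≈ 1.08 d; D_c ≈ 4.23 mg/L; min DO ≈ 6.97 mg/L; x_c ≈ 73.5 km

With k_r/k_1 = 9.264 and 1 − D₀(k_r−k_1)/(k_1 L₀) = 0.8487,
t_c = ln(9.264 × 0.8487) / (2.14 − 0.231) = ln(7.862) / 1.909 = 2.062/1.909 = 1.080 d.
D_c = (k_1/k_r) L₀ e^(−k_1 t_c) = (0.231/2.14) × 50.3 × e^(−0.231×1.080) = 0.1079 × 50.3 × 0.7792 = 4.231 mg/L.
Minimum DO = C_s − D_c = 11.2 − 4.231 = 6.969 mg/L.
x_c = v t_c = 0.788 m/s × 1.080 d × 86400 s/d = 73540 m ≈ 73.5 km.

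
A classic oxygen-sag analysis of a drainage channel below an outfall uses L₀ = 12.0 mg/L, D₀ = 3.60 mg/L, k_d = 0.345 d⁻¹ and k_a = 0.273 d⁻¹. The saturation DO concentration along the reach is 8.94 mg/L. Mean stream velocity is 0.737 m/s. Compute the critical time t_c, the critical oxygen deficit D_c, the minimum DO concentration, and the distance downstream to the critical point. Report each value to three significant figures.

With k_a/k_d = 0.7913 and 1 − D₀(k_a−k_d)/(k_d L₀) = 1.063,
t_c = ln(0.7913 × 1.063) / (0.273 − 0.345) = ln(0.8408) / -0.07200 = -0.1733/-0.07200 = 2.408 d.
L(t_c) = L₀ e^(−k_d t_c) = 12.0 × 0.4358 = 5.229 mg/L, and at the critical point k_a D_c = k_d L, so D_c = (0.345/0.273) × 5.229 = 6.609 mg/L.
Minimum DO = C_s − D_c = 8.94 − 6.609 = 2.331 mg/L.
x_c = v t_c = 0.737 m/s × 2.408 d × 86400 s/d = 153300 m ≈ 153 km.

t_c ≈ 2.41 d; D_c ≈ 6.61 mg/L; min DO ≈ 2.33 mg/L; x_c ≈ 153 km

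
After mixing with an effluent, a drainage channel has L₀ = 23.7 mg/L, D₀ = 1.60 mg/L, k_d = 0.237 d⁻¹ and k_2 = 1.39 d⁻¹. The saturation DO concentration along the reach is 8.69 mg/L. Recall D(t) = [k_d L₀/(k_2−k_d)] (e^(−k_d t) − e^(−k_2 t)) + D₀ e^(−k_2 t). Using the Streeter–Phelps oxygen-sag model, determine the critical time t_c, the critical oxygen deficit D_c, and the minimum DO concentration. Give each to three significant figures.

At the critical point dD/dt = 0, so k_d L₀ e^(−k_d t) = k_2 D. Substituting D(t) from the Streeter–Phelps equation and solving for t gives
t_c = ln[(k_2/k_d)(1 − D₀(k_2−k_d)/(k_d L₀))] / (k_2−k_d).
Here k_2−k_d = 1.153 d⁻¹ and 1 − D₀(k_2−k_d)/(k_d L₀) = 1 − 1.60×1.153/(0.237×23.7) = 0.6716, so
t_c = ln(5.865 × 0.6716) / 1.153 = 1.371 / 1.153 = 1.189 d.
L(t_c) = L₀ e^(−k_d t_c) = 23.7 × 0.7544 = 17.88 mg/L, and at the critical point k_2 D_c = k_d L, so D_c = (0.237/1.39) × 17.88 = 3.049 mg/L.
Minimum DO = C_s − D_c = 8.69 − 3.049 = 5.641 mg/L.

t_c ≈ 1.19 d; D_c ≈ 3.05 mg/L; min DO ≈ 5.64 mg/L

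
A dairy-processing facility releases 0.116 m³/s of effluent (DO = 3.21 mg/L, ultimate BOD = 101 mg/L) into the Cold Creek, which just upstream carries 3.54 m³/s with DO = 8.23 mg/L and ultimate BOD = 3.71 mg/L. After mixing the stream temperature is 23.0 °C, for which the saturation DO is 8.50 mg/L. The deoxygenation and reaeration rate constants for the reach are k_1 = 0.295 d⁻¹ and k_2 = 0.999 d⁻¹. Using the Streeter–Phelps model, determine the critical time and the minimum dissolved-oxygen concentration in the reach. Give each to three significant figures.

t_c ≈ 1.50 d; minimum DO ≈ 7.21 mg/L

Mixed DO = (3.54×8.23 + 0.116×3.21)/(3.54+0.116) = 29.51/3.656 = 8.071 mg/L.
Mixed L₀ = (3.54×3.71 + 0.116×101)/(3.656) = 24.85/3.656 = 6.797 mg/L.
Initial deficit D₀ = C_s − DO₀ = 8.50 − 8.071 = 0.4293 mg/L.
t_c = (1/0.7040) ln[(0.999/0.295)(1 − 0.4293×0.7040/(0.295×6.797))] = 1.420 × ln(2.876) = 1.501 d.
D_c = (0.295/0.999) × 6.797 × e^(−0.295×1.501) = 0.2953 × 6.797 × 0.6423 = 1.289 mg/L.
Minimum DO = 8.50 − 1.289 = 7.211 mg/L.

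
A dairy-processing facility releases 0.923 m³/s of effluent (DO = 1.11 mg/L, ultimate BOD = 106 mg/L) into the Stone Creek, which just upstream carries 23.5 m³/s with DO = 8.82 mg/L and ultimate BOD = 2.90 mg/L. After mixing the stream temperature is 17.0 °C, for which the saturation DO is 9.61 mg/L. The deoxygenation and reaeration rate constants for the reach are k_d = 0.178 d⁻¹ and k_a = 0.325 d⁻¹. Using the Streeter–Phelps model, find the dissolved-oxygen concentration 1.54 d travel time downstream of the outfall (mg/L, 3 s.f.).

DO ≈ 7.69 mg/L

Mixed DO = (23.5×8.82 + 0.923×1.11)/(23.5+0.923) = 208.3/24.42 = 8.529 mg/L.
Mixed L₀ = (23.5×2.90 + 0.923×106)/(24.42) = 166.0/24.42 = 6.796 mg/L.
Initial deficit D₀ = C_s − DO₀ = 9.61 − 8.529 = 1.081 mg/L.
D(1.54) = [0.178×6.796/(0.325−0.178)](e^(−0.178×1.54) − e^(−0.325×1.54)) + 1.081 e^(−0.325×1.54)
= 8.230 × (0.7602 − 0.6062) + 1.081 × 0.6062 = 1.923 mg/L.
DO = 9.61 − 1.923 = 7.687 mg/L.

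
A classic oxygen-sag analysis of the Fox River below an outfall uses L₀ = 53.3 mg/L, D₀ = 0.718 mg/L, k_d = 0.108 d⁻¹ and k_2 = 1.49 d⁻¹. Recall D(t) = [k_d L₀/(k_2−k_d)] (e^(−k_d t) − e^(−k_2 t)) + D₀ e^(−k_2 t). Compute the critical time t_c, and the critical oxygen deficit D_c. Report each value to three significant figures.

At the critical point dD/dt = 0, so k_d L₀ e^(−k_d t) = k_2 D. Substituting D(t) from the Streeter–Phelps equation and solving for t gives
t_c = ln[(k_2/k_d)(1 − D₀(k_2−k_d)/(k_d L₀))] / (k_2−k_d).
Here k_2−k_d = 1.382 d⁻¹ and 1 − D₀(k_2−k_d)/(k_d L₀) = 1 − 0.718×1.382/(0.108×53.3) = 0.8276, so
t_c = ln(13.80 × 0.8276) / 1.382 = 2.435 / 1.382 = 1.762 d.
L(t_c) = L₀ e^(−k_d t_c) = 53.3 × 0.8267 = 44.06 mg/L, and at the critical point k_2 D_c = k_d L, so D_c = (0.108/1.49) × 44.06 = 3.194 mg/L.

t_c ≈ 1.76 d; D_c ≈ 3.19 mg/L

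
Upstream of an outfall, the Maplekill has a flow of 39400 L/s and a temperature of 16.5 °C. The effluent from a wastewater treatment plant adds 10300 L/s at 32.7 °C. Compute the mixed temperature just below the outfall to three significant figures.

Flow-weighted mixing: C = (Q_r C_r + Q_w C_w)/(Q_r + Q_w)
= (39400×16.5 + 10300×32.7)/(39400 + 10300) = 986900/49700 = 19.86 °C.

19.9 °C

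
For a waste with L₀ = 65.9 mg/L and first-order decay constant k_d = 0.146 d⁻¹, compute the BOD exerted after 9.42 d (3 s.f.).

y_t = L₀(1 − e^(−k_d t)) = 65.9 × (1 − e^(−0.146×9.42))
= 65.9 × (1 − 0.2528) = 65.9 × 0.7472 = 49.24 mg/L.

y ≈ 49.2 mg/L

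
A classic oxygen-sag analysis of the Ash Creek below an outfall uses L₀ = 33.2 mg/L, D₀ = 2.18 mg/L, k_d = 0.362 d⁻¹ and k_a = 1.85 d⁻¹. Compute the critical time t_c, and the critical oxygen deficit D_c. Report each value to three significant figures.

t_c ≈ 0.885 d; D_c ≈ 4.72 mg/L

At the critical point dD/dt = 0, so k_d L₀ e^(−k_d t) = k_a D. Substituting D(t) from the Streeter–Phelps equation and solving for t gives
t_c = ln[(k_a/k_d)(1 − D₀(k_a−k_d)/(k_d L₀))] / (k_a−k_d).
Here k_a−k_d = 1.488 d⁻¹ and 1 − D₀(k_a−k_d)/(k_d L₀) = 1 − 2.18×1.488/(0.362×33.2) = 0.7301, so
t_c = ln(5.110 × 0.7301) / 1.488 = 1.317 / 1.488 = 0.8849 d.
L(t_c) = L₀ e^(−k_d t_c) = 33.2 × 0.7259 = 24.10 mg/L, and at the critical point k_a D_c = k_d L, so D_c = (0.362/1.85) × 24.10 = 4.716 mg/L.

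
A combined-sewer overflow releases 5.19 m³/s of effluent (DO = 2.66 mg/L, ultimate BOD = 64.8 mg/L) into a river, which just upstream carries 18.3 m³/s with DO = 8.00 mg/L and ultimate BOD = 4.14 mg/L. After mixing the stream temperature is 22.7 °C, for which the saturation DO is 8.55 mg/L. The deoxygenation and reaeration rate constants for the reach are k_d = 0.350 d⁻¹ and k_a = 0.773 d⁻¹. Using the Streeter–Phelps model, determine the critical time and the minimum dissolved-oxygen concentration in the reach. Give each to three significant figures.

t_c ≈ 1.57 d; minimum DO ≈ 3.97 mg/L

Mixed DO = (18.3×8.00 + 5.19×2.66)/(18.3+5.19) = 160.2/23.49 = 6.820 mg/L.
Mixed L₀ = (18.3×4.14 + 5.19×64.8)/(23.49) = 412.1/23.49 = 17.54 mg/L.
Initial deficit D₀ = C_s − DO₀ = 8.55 − 6.820 = 1.730 mg/L.
t_c = (1/0.4230) ln[(0.773/0.350)(1 − 1.730×0.4230/(0.350×17.54))] = 2.364 × ln(1.945) = 1.573 d.
D_c = (0.350/0.773) × 17.54 × e^(−0.350×1.573) = 0.4528 × 17.54 × 0.5766 = 4.580 mg/L.
Minimum DO = 8.55 − 4.580 = 3.970 mg/L.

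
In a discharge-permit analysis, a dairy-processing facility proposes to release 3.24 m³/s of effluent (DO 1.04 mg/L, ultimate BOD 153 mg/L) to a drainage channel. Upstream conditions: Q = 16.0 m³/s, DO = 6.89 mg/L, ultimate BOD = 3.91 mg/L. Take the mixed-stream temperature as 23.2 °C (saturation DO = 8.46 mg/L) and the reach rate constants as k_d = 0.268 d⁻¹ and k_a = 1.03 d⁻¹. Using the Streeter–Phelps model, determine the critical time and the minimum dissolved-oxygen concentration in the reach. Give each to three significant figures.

t_c ≈ 1.39 d; minimum DO ≈ 3.26 mg/L

Mixed DO = (16.0×6.89 + 3.24×1.04)/(16.0+3.24) = 113.6/19.24 = 5.905 mg/L.
Mixed L₀ = (16.0×3.91 + 3.24×153)/(19.24) = 558.3/19.24 = 29.02 mg/L.
Initial deficit D₀ = C_s − DO₀ = 8.46 − 5.905 = 2.555 mg/L.
t_c = (1/0.7620) ln[(1.03/0.268)(1 − 2.555×0.7620/(0.268×29.02))] = 1.312 × ln(2.881) = 1.389 d.
D_c = (0.268/1.03) × 29.02 × e^(−0.268×1.389) = 0.2602 × 29.02 × 0.6892 = 5.204 mg/L.
Minimum DO = 8.46 − 5.204 = 3.256 mg/L.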